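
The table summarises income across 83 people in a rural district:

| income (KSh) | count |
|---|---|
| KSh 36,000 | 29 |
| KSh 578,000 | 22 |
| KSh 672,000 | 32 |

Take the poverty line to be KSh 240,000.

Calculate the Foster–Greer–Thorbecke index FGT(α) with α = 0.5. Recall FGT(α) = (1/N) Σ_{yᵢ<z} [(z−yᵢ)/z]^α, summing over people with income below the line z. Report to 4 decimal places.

0.3221

Below the line: 29×KSh 36,000 (q = 29 of N = 83).
Shortfall ratios: (240000−36000)/240000 = 0.8500 (×29).
Raised to α = 0.5: 0.92195 (×29).
Sum = 26.736679; FGT(0.5) = 26.736679 / 83 = 0.3221.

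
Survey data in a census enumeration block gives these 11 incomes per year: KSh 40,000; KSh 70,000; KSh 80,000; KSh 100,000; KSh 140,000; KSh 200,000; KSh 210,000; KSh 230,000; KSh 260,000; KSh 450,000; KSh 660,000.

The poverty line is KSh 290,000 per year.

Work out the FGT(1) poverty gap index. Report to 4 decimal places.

Below the line: KSh 40,000, KSh 70,000, KSh 80,000, KSh 100,000, KSh 140,000, KSh 200,000, KSh 210,000, KSh 230,000, KSh 260,000 (q = 9 of N = 11).
Normalized shortfalls: (290000−40000)/290000 = 0.8621; (290000−70000)/290000 = 0.7586; (290000−80000)/290000 = 0.7241; (290000−100000)/290000 = 0.6552; (290000−140000)/290000 = 0.5172; (290000−200000)/290000 = 0.3103; (290000−210000)/290000 = 0.2759; (290000−230000)/290000 = 0.2069; (290000−260000)/290000 = 0.1034.
Sum of shortfalls = 4.413793; P₁ averages over all N: 4.413793 / 11 = 0.4013.

0.4013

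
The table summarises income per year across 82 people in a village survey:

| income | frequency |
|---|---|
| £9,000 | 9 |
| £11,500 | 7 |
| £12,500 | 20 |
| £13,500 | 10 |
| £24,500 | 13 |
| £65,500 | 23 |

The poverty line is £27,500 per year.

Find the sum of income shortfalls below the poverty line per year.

Below the line: 9×£9,000, 7×£11,500, 20×£12,500, 10×£13,500, 13×£24,500 (q = 59 of N = 82).
Individual gaps: 9×(27500−9000) = 166500; 7×(27500−11500) = 112000; 20×(27500−12500) = 300000; 10×(27500−13500) = 140000; 13×(27500−24500) = 39000.
Aggregate gap = £757,500.

£757,500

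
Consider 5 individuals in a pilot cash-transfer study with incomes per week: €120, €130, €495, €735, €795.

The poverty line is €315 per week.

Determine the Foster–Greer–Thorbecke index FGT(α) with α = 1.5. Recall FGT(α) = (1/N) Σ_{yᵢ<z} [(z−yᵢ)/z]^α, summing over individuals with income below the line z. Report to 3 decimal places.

0.187

Poor units: €120, €130 (q = 2 of N = 5).
Gap ratios (z−y)/z: (315−120)/315 = 0.6190; (315−130)/315 = 0.5873.
Raised to α = 1.5: 0.48706; 0.45008.
Sum = 0.937146; FGT(1.5) = 0.937146 / 5 = 0.187.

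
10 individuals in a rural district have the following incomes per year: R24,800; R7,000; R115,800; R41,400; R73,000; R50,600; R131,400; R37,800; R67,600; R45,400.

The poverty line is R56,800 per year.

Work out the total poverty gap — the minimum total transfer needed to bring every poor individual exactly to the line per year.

R133,800

Below z: R7,000, R24,800, R37,800, R41,400, R45,400, R50,600 (q = 6 of N = 10).
Individual gaps: 56800−7000 = 49800; 56800−24800 = 32000; 56800−37800 = 19000; 56800−41400 = 15400; 56800−45400 = 11400; 56800−50600 = 6200.
Aggregate gap = R133,800.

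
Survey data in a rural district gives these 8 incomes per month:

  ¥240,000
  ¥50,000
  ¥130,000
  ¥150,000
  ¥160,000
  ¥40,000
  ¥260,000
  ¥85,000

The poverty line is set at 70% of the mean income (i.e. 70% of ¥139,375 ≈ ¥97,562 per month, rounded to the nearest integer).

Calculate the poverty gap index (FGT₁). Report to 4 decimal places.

Below the line: ¥40,000, ¥50,000, ¥85,000 (q = 3 of N = 8).
Shortfall ratios: (97562−40000)/97562 = 0.5900; (97562−50000)/97562 = 0.4875; (97562−85000)/97562 = 0.1288.
Σ = 1.206269. Dividing by the full population N = 8 gives P₁ = 0.1508.

0.1508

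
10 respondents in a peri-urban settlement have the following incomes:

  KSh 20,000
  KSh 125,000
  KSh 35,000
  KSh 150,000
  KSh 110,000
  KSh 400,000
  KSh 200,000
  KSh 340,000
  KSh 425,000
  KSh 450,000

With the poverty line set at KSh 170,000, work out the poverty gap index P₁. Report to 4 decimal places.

Below z: KSh 20,000, KSh 35,000, KSh 110,000, KSh 125,000, KSh 150,000 (q = 5 of N = 10).
Shortfall ratios: (170000−20000)/170000 = 0.8824; (170000−35000)/170000 = 0.7941; (170000−110000)/170000 = 0.3529; (170000−125000)/170000 = 0.2647; (170000−150000)/170000 = 0.1176.
Σ = 2.411765. Dividing by the full population N = 10 gives P₁ = 0.2412.

0.2412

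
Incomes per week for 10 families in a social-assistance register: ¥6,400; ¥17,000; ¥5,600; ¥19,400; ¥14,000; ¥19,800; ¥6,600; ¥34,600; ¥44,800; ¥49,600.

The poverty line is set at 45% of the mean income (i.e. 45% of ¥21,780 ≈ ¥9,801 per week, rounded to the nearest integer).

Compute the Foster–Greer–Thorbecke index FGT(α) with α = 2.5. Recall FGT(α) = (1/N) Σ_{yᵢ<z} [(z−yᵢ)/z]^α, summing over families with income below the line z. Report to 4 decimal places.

0.0252

Incomes under z: ¥5,600, ¥6,400, ¥6,600 (q = 3 of N = 10).
Gap ratios (z−y)/z: (9801−5600)/9801 = 0.4286; (9801−6400)/9801 = 0.3470; (9801−6600)/9801 = 0.3266.
Raised to α = 2.5: 0.12028; 0.07093; 0.06096.
Sum = 0.252174; FGT(2.5) = 0.252174 / 10 = 0.0252.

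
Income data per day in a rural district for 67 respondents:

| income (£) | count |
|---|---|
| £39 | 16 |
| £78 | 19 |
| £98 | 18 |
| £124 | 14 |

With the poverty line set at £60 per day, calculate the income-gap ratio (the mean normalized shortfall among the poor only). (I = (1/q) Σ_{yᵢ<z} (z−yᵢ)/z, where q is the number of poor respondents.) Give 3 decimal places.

0.350

Poor units: 16×£39 (q = 16 of N = 67).
Shortfall ratios (z−y)/z: 0.3500 (×16); sum = 5.600000.
I averages over the q = 16 poor units only: 5.600000 / 16 = 0.350.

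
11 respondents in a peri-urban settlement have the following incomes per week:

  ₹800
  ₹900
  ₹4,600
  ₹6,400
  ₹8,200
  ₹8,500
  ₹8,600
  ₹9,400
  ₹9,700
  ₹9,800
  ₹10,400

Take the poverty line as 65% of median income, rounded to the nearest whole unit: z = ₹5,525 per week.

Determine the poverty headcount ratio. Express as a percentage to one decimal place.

3 of the 11 respondents have income below ₹5,525.
H = 3/11 = 27.3%.

27.3%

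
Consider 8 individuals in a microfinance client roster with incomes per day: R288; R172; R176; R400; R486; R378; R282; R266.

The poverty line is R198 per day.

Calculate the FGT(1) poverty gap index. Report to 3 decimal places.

Incomes under z: R172, R176 (q = 2 of N = 8).
Gap ratios (z−y)/z: (198−172)/198 = 0.1313; (198−176)/198 = 0.1111.
Sum of shortfalls = 0.242424; P₁ averages over all N: 0.242424 / 8 = 0.030.

0.030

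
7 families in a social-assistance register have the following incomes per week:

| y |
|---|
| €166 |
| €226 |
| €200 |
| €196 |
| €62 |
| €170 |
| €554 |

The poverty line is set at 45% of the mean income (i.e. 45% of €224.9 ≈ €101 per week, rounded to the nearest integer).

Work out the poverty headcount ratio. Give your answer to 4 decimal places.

0.1429

1 of the 7 families have income below €101.
H = 1/7 = 0.1429.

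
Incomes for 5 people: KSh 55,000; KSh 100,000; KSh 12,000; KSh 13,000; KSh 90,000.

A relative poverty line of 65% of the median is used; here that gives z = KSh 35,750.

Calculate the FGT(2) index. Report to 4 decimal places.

Poor units: KSh 12,000, KSh 13,000 (q = 2 of N = 5).
Gap ratios (z−y)/z: (35750−12000)/35750 = 0.6643; (35750−13000)/35750 = 0.6364.
Squared: 0.4413; 0.4050.
Sum = 0.846301; P₂ = 0.846301 / 5 = 0.1693.

0.1693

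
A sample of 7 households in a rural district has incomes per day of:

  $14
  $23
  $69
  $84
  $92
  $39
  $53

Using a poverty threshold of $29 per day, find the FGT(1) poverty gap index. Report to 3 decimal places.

Incomes under z: $14, $23 (q = 2 of N = 7).
Gap ratios (z−y)/z: (29−14)/29 = 0.5172; (29−23)/29 = 0.2069.
Sum of shortfalls = 0.724138; P₁ averages over all N: 0.724138 / 7 = 0.103.

0.103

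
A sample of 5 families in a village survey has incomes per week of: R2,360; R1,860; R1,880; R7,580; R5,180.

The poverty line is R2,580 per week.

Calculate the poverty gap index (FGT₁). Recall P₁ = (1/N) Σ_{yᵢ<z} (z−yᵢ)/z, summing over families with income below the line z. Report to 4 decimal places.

0.1271

Below the line: R1,860, R1,880, R2,360 (q = 3 of N = 5).
Relative gaps: (2580−1860)/2580 = 0.2791; (2580−1880)/2580 = 0.2713; (2580−2360)/2580 = 0.0853.
Σ = 0.635659. Dividing by the full population N = 5 gives P₁ = 0.1271.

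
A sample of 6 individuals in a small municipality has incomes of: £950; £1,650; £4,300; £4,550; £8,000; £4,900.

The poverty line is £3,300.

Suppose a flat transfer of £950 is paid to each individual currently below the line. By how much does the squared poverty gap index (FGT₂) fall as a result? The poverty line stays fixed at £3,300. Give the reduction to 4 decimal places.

0.0887

Before: below the line — £950, £1,650; squared poverty gap index (FGT₂) = 0.126186.
After the £950 transfer: below the line — £1,900, £2,600; squared poverty gap index (FGT₂) = 0.037496.
Reduction = 0.126186 − 0.037496 = 0.0887.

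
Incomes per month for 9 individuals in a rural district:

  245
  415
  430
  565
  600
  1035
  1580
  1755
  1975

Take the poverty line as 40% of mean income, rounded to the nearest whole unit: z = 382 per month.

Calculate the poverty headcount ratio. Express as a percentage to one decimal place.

1 of the 9 individuals have income below 382.
H = 1/9 = 11.1%.

11.1%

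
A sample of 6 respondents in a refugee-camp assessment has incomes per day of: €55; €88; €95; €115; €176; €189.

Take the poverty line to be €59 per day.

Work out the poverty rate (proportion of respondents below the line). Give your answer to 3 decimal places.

0.167

1 of the 6 respondents have income below €59.
H = 1/6 = 0.167.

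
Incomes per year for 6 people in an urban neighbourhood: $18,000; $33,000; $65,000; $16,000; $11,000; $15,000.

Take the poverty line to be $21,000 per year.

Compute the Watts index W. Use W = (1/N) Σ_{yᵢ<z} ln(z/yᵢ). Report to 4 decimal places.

0.2349

Below the line: $11,000, $15,000, $16,000, $18,000 (q = 4 of N = 6).
ln(z/y) terms: ln(21000/11000) = 0.6466; ln(21000/15000) = 0.3365; ln(21000/16000) = 0.2719; ln(21000/18000) = 0.1542.
W = 1.409184 / 6 = 0.2349.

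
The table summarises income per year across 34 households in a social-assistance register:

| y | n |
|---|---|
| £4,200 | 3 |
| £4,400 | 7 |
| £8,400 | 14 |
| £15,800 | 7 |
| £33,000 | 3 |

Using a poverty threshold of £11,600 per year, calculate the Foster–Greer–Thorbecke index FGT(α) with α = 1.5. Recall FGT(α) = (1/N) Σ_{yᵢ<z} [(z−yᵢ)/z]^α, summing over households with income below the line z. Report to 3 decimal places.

Incomes under z: 3×£4,200, 7×£4,400, 14×£8,400 (q = 24 of N = 34).
Shortfall ratios: (11600−4200)/11600 = 0.6379 (×3); (11600−4400)/11600 = 0.6207 (×7); (11600−8400)/11600 = 0.2759 (×14).
Raised to α = 1.5: 0.50952 (×3); 0.48900 (×7); 0.14489 (×14).
Sum = 6.980039; FGT(1.5) = 6.980039 / 34 = 0.205.

0.205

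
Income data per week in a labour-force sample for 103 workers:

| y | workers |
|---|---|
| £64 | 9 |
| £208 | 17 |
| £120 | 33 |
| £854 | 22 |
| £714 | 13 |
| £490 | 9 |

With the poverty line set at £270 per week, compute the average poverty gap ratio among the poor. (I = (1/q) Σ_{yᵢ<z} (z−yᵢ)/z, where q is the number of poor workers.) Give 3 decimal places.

0.493

Poor units: 9×£64, 33×£120, 17×£208 (q = 59 of N = 103).
Shortfall ratios (z−y)/z: 0.7630 (×9), 0.5556 (×33), 0.2296 (×17); sum = 29.103704.
The income-gap ratio divides by q (the poor only): 29.103704 / 59 = 0.493.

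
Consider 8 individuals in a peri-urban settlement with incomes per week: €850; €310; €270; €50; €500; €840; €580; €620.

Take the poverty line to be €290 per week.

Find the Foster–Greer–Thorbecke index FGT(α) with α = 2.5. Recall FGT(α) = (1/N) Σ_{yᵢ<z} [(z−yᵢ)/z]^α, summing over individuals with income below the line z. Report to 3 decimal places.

0.078

Incomes under z: €50, €270 (q = 2 of N = 8).
Gap ratios (z−y)/z: (290−50)/290 = 0.8276; (290−270)/290 = 0.0690.
Raised to α = 2.5: 0.62306; 0.00125.
Sum = 0.624314; FGT(2.5) = 0.624314 / 8 = 0.078.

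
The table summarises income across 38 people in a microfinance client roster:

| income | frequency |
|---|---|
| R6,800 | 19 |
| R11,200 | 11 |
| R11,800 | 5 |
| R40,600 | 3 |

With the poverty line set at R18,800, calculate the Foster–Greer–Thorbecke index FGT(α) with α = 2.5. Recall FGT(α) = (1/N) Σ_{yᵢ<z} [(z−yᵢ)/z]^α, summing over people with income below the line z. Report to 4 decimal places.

Below the line: 19×R6,800, 11×R11,200, 5×R11,800 (q = 35 of N = 38).
Relative gaps: (18800−6800)/18800 = 0.6383 (×19); (18800−11200)/18800 = 0.4043 (×11); (18800−11800)/18800 = 0.3723 (×5).
Raised to α = 2.5: 0.32551 (×19); 0.10391 (×11); 0.08460 (×5).
Sum = 7.750550; FGT(2.5) = 7.750550 / 38 = 0.2040.

0.2040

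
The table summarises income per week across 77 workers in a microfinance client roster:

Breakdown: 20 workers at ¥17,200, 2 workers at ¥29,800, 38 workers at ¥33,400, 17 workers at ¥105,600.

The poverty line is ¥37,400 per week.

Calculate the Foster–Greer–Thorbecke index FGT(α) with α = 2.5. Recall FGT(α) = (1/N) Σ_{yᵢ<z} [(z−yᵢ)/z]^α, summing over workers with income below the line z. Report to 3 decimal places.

0.058

Incomes under z: 20×¥17,200, 2×¥29,800, 38×¥33,400 (q = 60 of N = 77).
Gap ratios (z−y)/z: (37400−17200)/37400 = 0.5401 (×20); (37400−29800)/37400 = 0.2032 (×2); (37400−33400)/37400 = 0.1070 (×38).
Raised to α = 2.5: 0.21439 (×20); 0.01861 (×2); 0.00374 (×38).
Sum = 4.467131; FGT(2.5) = 4.467131 / 77 = 0.058.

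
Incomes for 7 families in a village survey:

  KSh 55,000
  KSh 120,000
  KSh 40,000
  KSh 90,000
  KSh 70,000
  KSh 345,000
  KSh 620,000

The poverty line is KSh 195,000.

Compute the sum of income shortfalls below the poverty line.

KSh 600,000

Incomes under z: KSh 40,000, KSh 55,000, KSh 70,000, KSh 90,000, KSh 120,000 (q = 5 of N = 7).
Individual gaps: 195000−40000 = 155000; 195000−55000 = 140000; 195000−70000 = 125000; 195000−90000 = 105000; 195000−120000 = 75000.
Aggregate gap = KSh 600,000.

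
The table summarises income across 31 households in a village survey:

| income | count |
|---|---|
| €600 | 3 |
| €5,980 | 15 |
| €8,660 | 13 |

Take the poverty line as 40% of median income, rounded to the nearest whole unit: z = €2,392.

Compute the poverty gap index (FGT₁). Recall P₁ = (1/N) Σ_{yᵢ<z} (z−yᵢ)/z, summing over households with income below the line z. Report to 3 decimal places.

0.072

Below the line: 3×€600 (q = 3 of N = 31).
Gap ratios (z−y)/z: (2392−600)/2392 = 0.7492 (×3).
Σ = 2.247492. Dividing by the full population N = 31 gives P₁ = 0.072.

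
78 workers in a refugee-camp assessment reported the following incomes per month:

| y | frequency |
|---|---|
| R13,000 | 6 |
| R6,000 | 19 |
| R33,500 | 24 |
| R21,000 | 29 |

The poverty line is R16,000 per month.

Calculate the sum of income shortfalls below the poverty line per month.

R208,000

Poor units: 19×R6,000, 6×R13,000 (q = 25 of N = 78).
Individual gaps: 19×(16000−6000) = 190000; 6×(16000−13000) = 18000.
Aggregate gap = R208,000.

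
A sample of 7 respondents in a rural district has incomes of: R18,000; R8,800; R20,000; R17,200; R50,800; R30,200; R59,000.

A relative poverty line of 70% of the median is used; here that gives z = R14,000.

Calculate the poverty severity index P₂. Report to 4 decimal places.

Below the line: R8,800 (q = 1 of N = 7).
Relative gaps: (14000−8800)/14000 = 0.3714.
Squared: 0.1380.
Sum = 0.137959; P₂ = 0.137959 / 7 = 0.0197.

0.0197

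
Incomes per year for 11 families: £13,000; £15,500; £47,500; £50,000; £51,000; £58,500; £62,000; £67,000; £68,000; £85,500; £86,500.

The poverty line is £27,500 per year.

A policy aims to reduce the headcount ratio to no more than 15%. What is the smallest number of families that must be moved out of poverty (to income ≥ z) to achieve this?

2 of the 11 families are poor, so H = 2/11 = 0.182.
A headcount ratio of at most 15% allows at most ⌊0.15 × 11⌋ = 1 poor families.
So at least 2 − 1 = 1 must be lifted.

1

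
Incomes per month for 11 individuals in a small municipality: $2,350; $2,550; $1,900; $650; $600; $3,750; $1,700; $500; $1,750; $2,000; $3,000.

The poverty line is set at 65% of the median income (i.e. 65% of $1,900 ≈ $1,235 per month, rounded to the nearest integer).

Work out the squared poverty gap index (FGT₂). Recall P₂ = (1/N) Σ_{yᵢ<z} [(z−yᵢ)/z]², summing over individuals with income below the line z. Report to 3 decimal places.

0.077

Incomes under z: $500, $600, $650 (q = 3 of N = 11).
Normalized shortfalls: (1235−500)/1235 = 0.5951; (1235−600)/1235 = 0.5142; (1235−650)/1235 = 0.4737.
Squared: 0.3542; 0.2644; 0.2244.
Sum = 0.842941; P₂ = 0.842941 / 11 = 0.077.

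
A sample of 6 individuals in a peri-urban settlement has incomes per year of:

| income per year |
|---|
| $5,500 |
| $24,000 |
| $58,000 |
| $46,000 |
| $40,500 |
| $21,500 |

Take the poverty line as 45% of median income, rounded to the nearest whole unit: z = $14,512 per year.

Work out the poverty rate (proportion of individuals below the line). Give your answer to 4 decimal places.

1 of the 6 individuals have income below $14,512.
H = 1/6 = 0.1667.

0.1667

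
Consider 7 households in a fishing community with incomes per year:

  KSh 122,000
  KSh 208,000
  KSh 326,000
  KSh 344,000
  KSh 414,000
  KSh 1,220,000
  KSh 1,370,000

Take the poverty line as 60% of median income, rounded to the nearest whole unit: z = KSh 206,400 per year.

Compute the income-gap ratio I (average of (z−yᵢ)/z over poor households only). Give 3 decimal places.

0.409

Incomes under z: KSh 122,000 (q = 1 of N = 7).
Shortfall ratios (z−y)/z: 0.4089; sum = 0.408915.
I averages over the q = 1 poor units only: 0.408915 / 1 = 0.409.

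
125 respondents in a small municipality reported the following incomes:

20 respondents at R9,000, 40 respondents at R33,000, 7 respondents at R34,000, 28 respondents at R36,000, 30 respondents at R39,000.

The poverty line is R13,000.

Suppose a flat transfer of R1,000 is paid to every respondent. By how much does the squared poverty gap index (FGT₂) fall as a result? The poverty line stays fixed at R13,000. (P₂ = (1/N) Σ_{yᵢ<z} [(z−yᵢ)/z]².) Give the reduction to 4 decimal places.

Before: below the line — 20×R9,000; squared poverty gap index (FGT₂) = 0.015148.
After the R1,000 transfer: below the line — 20×R10,000; squared poverty gap index (FGT₂) = 0.008521.
Reduction = 0.015148 − 0.008521 = 0.0066.

0.0066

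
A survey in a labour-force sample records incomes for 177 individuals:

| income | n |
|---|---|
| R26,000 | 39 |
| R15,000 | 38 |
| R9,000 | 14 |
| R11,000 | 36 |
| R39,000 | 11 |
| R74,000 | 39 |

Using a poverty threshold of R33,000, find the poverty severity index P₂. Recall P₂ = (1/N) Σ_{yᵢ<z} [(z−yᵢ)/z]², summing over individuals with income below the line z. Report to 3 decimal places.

0.206

Below z: 14×R9,000, 36×R11,000, 38×R15,000, 39×R26,000 (q = 127 of N = 177).
Normalized shortfalls: (33000−9000)/33000 = 0.7273 (×14); (33000−11000)/33000 = 0.6667 (×36); (33000−15000)/33000 = 0.5455 (×38); (33000−26000)/33000 = 0.2121 (×39).
Squared: 0.5289 (×14); 0.4444 (×36); 0.2975 (×38); 0.0450 (×39).
Sum = 36.465565; P₂ = 36.465565 / 177 = 0.206.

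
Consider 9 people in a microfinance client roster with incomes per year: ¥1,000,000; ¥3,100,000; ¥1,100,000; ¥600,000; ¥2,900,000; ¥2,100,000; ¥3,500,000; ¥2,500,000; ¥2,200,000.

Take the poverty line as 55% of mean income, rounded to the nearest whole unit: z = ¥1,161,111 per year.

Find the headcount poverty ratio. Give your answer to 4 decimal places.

3 of the 9 people have income below ¥1,161,111.
H = 3/9 = 0.3333.

0.3333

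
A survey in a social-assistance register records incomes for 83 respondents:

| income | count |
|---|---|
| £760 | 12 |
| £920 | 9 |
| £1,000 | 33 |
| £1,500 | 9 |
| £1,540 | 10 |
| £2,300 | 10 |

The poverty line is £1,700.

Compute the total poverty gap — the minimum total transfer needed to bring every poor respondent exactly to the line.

Incomes under z: 12×£760, 9×£920, 33×£1,000, 9×£1,500, 10×£1,540 (q = 73 of N = 83).
Individual gaps: 12×(1700−760) = 11280; 9×(1700−920) = 7020; 33×(1700−1000) = 23100; 9×(1700−1500) = 1800; 10×(1700−1540) = 1600.
Aggregate gap = £44,800.

£44,800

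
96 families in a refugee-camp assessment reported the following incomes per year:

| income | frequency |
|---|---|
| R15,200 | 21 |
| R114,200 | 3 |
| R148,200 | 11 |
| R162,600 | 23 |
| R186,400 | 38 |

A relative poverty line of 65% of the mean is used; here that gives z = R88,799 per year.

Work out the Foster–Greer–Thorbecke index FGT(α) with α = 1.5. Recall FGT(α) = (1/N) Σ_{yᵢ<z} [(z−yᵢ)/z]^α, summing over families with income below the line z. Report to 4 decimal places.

0.1651

Poor units: 21×R15,200 (q = 21 of N = 96).
Relative gaps: (88799−15200)/88799 = 0.8288 (×21).
Raised to α = 1.5: 0.75456 (×21).
Sum = 15.845832; FGT(1.5) = 15.845832 / 96 = 0.1651.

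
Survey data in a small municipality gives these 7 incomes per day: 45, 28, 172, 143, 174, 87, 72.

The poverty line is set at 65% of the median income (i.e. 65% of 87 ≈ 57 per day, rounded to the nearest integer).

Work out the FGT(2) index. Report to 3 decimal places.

0.043

Below the line: 28, 45 (q = 2 of N = 7).
Normalized shortfalls: (57−28)/57 = 0.5088; (57−45)/57 = 0.2105.
Squared: 0.2588; 0.0443.
Sum = 0.303170; P₂ = 0.303170 / 7 = 0.043.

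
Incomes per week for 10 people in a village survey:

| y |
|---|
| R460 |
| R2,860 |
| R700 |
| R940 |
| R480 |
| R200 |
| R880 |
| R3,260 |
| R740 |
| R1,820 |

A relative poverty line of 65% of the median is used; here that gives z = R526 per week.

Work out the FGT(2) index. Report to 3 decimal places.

Incomes under z: R200, R460, R480 (q = 3 of N = 10).
Shortfall ratios: (526−200)/526 = 0.6198; (526−460)/526 = 0.1255; (526−480)/526 = 0.0875.
Squared: 0.3841; 0.0157; 0.0076.
Sum = 0.407509; P₂ = 0.407509 / 10 = 0.041.

0.041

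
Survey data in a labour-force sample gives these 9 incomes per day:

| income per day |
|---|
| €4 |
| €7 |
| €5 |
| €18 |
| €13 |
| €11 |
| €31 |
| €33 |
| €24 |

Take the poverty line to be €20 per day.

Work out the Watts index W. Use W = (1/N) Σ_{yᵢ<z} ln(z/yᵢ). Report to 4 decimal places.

0.5755

Below z: €4, €5, €7, €11, €13, €18 (q = 6 of N = 9).
ln(z/y) terms: ln(20/4) = 1.6094; ln(20/5) = 1.3863; ln(20/7) = 1.0498; ln(20/11) = 0.5978; ln(20/13) = 0.4308; ln(20/18) = 0.1054.
W = 5.179535 / 9 = 0.5755.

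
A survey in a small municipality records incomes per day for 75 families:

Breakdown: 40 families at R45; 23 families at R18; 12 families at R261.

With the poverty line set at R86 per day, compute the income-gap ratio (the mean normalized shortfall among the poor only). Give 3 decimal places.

Poor units: 23×R18, 40×R45 (q = 63 of N = 75).
Relative gaps: 0.7907 (×23), 0.4767 (×40); sum = 37.255814.
I averages over the q = 63 poor units only: 37.255814 / 63 = 0.591.

0.591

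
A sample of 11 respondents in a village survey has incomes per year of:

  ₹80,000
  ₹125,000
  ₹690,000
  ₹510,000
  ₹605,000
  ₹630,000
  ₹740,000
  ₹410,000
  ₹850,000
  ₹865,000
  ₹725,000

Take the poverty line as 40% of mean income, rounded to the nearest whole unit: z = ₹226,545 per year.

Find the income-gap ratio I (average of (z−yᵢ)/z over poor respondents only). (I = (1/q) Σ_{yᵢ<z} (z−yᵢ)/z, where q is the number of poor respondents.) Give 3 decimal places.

Below z: ₹80,000, ₹125,000 (q = 2 of N = 11).
Shortfall ratios (z−y)/z: 0.6469, 0.4482; sum = 1.095103.
I averages over the q = 2 poor units only: 1.095103 / 2 = 0.548.

0.548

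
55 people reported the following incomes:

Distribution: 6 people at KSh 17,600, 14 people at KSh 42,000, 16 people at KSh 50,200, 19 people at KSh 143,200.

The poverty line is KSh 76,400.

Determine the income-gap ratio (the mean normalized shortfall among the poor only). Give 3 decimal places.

Below z: 6×KSh 17,600, 14×KSh 42,000, 16×KSh 50,200 (q = 36 of N = 55).
Shortfall ratios (z−y)/z: 0.7696 (×6), 0.4503 (×14), 0.3429 (×16); sum = 16.408377.
I averages over the q = 36 poor units only: 16.408377 / 36 = 0.456.

0.456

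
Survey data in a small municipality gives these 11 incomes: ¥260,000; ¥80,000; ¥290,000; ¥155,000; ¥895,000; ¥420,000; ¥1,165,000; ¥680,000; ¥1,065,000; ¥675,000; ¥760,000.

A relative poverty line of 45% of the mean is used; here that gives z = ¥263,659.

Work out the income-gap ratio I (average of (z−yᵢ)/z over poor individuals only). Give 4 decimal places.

Incomes under z: ¥80,000, ¥155,000, ¥260,000 (q = 3 of N = 11).
Shortfall ratios (z−y)/z: 0.6966, 0.4121, 0.0139; sum = 1.122575.
I averages over the q = 3 poor units only: 1.122575 / 3 = 0.3742.

0.3742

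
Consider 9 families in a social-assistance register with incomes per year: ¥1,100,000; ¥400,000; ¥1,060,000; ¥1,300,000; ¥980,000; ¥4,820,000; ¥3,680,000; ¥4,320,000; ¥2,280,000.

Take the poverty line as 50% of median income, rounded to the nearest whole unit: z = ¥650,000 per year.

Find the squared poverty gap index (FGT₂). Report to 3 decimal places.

0.016

Incomes under z: ¥400,000 (q = 1 of N = 9).
Normalized shortfalls: (650000−400000)/650000 = 0.3846.
Squared: 0.1479.
Sum = 0.147929; P₂ = 0.147929 / 9 = 0.016.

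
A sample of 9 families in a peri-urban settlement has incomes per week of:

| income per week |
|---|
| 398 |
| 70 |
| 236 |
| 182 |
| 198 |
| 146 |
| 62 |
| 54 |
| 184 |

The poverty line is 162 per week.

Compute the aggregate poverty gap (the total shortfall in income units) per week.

Below z: 54, 62, 70, 146 (q = 4 of N = 9).
Individual gaps: 162−54 = 108; 162−62 = 100; 162−70 = 92; 162−146 = 16.
Aggregate gap = 316.

316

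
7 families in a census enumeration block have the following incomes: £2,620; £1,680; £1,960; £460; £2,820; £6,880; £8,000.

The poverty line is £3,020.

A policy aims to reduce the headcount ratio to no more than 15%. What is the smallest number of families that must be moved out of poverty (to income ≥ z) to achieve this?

Currently q = 5 of N = 7 are below the line (H = 0.714).
A headcount ratio of at most 15% allows at most ⌊0.15 × 7⌋ = 1 poor families.
So at least 5 − 1 = 4 must be lifted.

4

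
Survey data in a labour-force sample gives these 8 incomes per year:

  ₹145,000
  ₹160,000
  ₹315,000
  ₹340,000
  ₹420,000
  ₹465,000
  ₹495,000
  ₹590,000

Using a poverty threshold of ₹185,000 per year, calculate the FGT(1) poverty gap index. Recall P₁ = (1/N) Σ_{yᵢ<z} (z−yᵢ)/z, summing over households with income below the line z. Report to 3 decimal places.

Below the line: ₹145,000, ₹160,000 (q = 2 of N = 8).
Shortfall ratios: (185000−145000)/185000 = 0.2162; (185000−160000)/185000 = 0.1351.
Σ = 0.351351. Dividing by the full population N = 8 gives P₁ = 0.044.

0.044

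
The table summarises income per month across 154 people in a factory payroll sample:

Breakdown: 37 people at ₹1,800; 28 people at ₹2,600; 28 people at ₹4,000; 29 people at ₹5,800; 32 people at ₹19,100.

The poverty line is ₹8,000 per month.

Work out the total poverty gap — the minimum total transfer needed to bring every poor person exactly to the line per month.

₹556,400

Incomes under z: 37×₹1,800, 28×₹2,600, 28×₹4,000, 29×₹5,800 (q = 122 of N = 154).
Individual gaps: 37×(8000−1800) = 229400; 28×(8000−2600) = 151200; 28×(8000−4000) = 112000; 29×(8000−5800) = 63800.
Aggregate gap = ₹556,400.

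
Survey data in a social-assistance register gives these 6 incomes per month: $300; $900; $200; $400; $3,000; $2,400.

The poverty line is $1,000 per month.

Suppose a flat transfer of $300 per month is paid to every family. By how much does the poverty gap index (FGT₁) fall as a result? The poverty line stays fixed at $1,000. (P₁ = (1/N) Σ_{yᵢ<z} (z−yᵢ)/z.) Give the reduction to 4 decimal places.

0.1667

Before: below the line — $200, $300, $400, $900; poverty gap index (FGT₁) = 0.366667.
After the $300 transfer: below the line — $500, $600, $700; poverty gap index (FGT₁) = 0.200000.
Reduction = 0.366667 − 0.200000 = 0.1667.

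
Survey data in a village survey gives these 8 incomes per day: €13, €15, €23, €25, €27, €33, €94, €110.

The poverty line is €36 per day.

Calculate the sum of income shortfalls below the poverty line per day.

€80

Below the line: €13, €15, €23, €25, €27, €33 (q = 6 of N = 8).
Individual gaps: 36−13 = 23; 36−15 = 21; 36−23 = 13; 36−25 = 11; 36−27 = 9; 36−33 = 3.
Aggregate gap = €80.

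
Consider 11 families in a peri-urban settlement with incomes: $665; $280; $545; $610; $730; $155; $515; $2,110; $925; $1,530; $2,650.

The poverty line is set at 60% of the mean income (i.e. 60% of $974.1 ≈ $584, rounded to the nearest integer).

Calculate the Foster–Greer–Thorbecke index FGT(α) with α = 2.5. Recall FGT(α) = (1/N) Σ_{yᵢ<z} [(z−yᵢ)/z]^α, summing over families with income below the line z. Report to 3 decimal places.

Poor units: $155, $280, $515, $545 (q = 4 of N = 11).
Relative gaps: (584−155)/584 = 0.7346; (584−280)/584 = 0.5205; (584−515)/584 = 0.1182; (584−545)/584 = 0.0668.
Raised to α = 2.5: 0.46250; 0.19550; 0.00480; 0.00115.
Sum = 0.663952; FGT(2.5) = 0.663952 / 11 = 0.060.

0.060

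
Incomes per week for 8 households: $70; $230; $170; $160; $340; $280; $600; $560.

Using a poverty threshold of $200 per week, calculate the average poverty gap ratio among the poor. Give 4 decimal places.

Below z: $70, $160, $170 (q = 3 of N = 8).
Shortfall ratios (z−y)/z: 0.6500, 0.2000, 0.1500; sum = 1.000000.
The income-gap ratio divides by q (the poor only): 1.000000 / 3 = 0.3333.

0.3333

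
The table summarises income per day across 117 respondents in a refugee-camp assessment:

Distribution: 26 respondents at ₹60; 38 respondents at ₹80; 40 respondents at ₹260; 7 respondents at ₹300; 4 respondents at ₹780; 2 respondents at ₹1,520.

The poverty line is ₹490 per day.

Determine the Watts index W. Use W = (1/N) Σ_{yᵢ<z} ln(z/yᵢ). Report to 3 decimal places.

Poor units: 26×₹60, 38×₹80, 40×₹260, 7×₹300 (q = 111 of N = 117).
Log gaps: ln(490/60) = 2.1001 (×26); ln(490/80) = 1.8124 (×38); ln(490/260) = 0.6337 (×40); ln(490/300) = 0.4906 (×7).
W = 152.255285 / 117 = 1.301.

1.301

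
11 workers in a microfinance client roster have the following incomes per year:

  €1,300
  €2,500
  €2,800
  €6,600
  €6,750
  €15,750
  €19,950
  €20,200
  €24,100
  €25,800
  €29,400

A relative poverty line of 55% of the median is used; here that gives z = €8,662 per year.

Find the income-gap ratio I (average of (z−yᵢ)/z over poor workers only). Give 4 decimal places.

Below z: €1,300, €2,500, €2,800, €6,600, €6,750 (q = 5 of N = 11).
Relative gaps: 0.8499, 0.7114, 0.6767, 0.2381, 0.2207; sum = 2.696837.
The income-gap ratio divides by q (the poor only): 2.696837 / 5 = 0.5394.

0.5394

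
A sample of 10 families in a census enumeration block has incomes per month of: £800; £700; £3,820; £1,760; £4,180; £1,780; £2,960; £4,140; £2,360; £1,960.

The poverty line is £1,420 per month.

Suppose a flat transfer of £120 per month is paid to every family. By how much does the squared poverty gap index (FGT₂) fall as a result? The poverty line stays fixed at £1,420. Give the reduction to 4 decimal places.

0.0145

Before: below the line — £700, £800; squared poverty gap index (FGT₂) = 0.044773.
After the £120 transfer: below the line — £820, £920; squared poverty gap index (FGT₂) = 0.030252.
Reduction = 0.044773 − 0.030252 = 0.0145.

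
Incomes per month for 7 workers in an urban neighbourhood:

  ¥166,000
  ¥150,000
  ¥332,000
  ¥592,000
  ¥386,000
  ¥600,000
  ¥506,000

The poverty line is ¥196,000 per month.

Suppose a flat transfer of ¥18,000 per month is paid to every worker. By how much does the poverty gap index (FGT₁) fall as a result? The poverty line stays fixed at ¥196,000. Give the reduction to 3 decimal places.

0.026

Before: below the line — ¥150,000, ¥166,000; poverty gap index (FGT₁) = 0.05539.
After the ¥18,000 transfer: below the line — ¥168,000, ¥184,000; poverty gap index (FGT₁) = 0.02915.
Reduction = 0.05539 − 0.02915 = 0.026.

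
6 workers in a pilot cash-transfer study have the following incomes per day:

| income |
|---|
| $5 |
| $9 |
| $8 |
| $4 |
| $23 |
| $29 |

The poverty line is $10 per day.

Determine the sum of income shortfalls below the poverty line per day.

Incomes under z: $4, $5, $8, $9 (q = 4 of N = 6).
Individual gaps: 10−4 = 6; 10−5 = 5; 10−8 = 2; 10−9 = 1.
Aggregate gap = $14.

$14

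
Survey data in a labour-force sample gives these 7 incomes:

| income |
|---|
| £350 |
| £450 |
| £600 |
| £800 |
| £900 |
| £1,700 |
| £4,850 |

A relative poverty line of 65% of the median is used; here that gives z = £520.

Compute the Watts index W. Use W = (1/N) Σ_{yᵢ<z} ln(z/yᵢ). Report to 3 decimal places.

0.077

Incomes under z: £350, £450 (q = 2 of N = 7).
ln(z/y) terms: ln(520/350) = 0.3959; ln(520/450) = 0.1446.
W = 0.540477 / 7 = 0.077.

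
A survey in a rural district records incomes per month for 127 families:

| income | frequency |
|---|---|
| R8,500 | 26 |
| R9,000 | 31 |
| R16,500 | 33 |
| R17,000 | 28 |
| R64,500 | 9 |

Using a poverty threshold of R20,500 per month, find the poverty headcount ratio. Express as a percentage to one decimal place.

92.9%

118 of the 127 families have income below R20,500.
H = 118/127 = 92.9%.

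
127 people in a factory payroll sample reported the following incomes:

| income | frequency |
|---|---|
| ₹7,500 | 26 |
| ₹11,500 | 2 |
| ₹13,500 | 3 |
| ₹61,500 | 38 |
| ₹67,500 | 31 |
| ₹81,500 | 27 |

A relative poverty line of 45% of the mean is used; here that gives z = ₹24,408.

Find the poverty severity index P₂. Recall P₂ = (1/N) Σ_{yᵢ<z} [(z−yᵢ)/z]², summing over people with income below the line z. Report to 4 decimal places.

Incomes under z: 26×₹7,500, 2×₹11,500, 3×₹13,500 (q = 31 of N = 127).
Gap ratios (z−y)/z: (24408−7500)/24408 = 0.6927 (×26); (24408−11500)/24408 = 0.5288 (×2); (24408−13500)/24408 = 0.4469 (×3).
Squared: 0.4799 (×26); 0.2797 (×2); 0.1997 (×3).
Sum = 13.635035; P₂ = 13.635035 / 127 = 0.1074.

0.1074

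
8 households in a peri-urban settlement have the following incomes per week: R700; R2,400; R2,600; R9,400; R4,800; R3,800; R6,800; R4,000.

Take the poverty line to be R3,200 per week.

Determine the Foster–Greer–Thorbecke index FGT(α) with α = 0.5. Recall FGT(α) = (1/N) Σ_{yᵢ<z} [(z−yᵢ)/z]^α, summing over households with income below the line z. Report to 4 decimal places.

Poor units: R700, R2,400, R2,600 (q = 3 of N = 8).
Shortfall ratios: (3200−700)/3200 = 0.7812; (3200−2400)/3200 = 0.2500; (3200−2600)/3200 = 0.1875.
Raised to α = 0.5: 0.88388; 0.50000; 0.43301.
Sum = 1.816896; FGT(0.5) = 1.816896 / 8 = 0.2271.

0.2271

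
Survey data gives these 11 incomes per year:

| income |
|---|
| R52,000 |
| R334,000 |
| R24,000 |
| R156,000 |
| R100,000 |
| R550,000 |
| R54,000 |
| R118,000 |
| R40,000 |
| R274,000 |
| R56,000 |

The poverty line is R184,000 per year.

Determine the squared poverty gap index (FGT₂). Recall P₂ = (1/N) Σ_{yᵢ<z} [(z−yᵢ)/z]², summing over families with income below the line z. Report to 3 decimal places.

0.293

Incomes under z: R24,000, R40,000, R52,000, R54,000, R56,000, R100,000, R118,000, R156,000 (q = 8 of N = 11).
Relative gaps: (184000−24000)/184000 = 0.8696; (184000−40000)/184000 = 0.7826; (184000−52000)/184000 = 0.7174; (184000−54000)/184000 = 0.7065; (184000−56000)/184000 = 0.6957; (184000−100000)/184000 = 0.4565; (184000−118000)/184000 = 0.3587; (184000−156000)/184000 = 0.1522.
Squared: 0.7561; 0.6125; 0.5147; 0.4992; 0.4839; 0.2084; 0.1287; 0.0232.
Sum = 3.226607; P₂ = 3.226607 / 11 = 0.293.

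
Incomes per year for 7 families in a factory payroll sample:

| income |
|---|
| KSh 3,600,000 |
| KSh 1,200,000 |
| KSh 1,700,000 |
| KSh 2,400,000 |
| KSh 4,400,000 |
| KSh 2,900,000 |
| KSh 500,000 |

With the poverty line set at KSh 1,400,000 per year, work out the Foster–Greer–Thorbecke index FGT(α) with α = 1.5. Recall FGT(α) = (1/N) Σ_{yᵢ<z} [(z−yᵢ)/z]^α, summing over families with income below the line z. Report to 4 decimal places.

0.0813

Incomes under z: KSh 500,000, KSh 1,200,000 (q = 2 of N = 7).
Normalized shortfalls: (1400000−500000)/1400000 = 0.6429; (1400000−1200000)/1400000 = 0.1429.
Raised to α = 1.5: 0.51543; 0.05399.
Sum = 0.569427; FGT(1.5) = 0.569427 / 7 = 0.0813.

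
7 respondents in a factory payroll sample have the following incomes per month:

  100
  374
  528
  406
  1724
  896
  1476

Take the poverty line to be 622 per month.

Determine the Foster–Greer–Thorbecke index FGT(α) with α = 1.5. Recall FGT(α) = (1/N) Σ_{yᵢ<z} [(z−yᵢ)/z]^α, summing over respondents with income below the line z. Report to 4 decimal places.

0.1834

Below z: 100, 374, 406, 528 (q = 4 of N = 7).
Gap ratios (z−y)/z: (622−100)/622 = 0.8392; (622−374)/622 = 0.3987; (622−406)/622 = 0.3473; (622−528)/622 = 0.1511.
Raised to α = 1.5: 0.76881; 0.25176; 0.20464; 0.05875.
Sum = 1.283967; FGT(1.5) = 1.283967 / 7 = 0.1834.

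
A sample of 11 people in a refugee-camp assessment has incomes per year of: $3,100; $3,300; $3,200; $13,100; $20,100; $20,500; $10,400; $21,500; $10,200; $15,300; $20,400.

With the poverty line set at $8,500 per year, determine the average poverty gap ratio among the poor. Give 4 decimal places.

0.6235

Poor units: $3,100, $3,200, $3,300 (q = 3 of N = 11).
Relative gaps: 0.6353, 0.6235, 0.6118; sum = 1.870588.
I averages over the q = 3 poor units only: 1.870588 / 3 = 0.6235.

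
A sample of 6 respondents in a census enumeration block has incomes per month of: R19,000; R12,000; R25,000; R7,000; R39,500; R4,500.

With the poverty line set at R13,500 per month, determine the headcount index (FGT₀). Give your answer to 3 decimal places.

3 of the 6 respondents have income below R13,500.
H = 3/6 = 0.500.

0.500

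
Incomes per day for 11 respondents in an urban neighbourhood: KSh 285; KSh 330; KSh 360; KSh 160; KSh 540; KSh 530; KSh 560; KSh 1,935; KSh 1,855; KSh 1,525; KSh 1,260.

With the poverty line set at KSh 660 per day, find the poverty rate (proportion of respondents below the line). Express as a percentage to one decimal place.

7 of the 11 respondents have income below KSh 660.
H = 7/11 = 63.6%.

63.6%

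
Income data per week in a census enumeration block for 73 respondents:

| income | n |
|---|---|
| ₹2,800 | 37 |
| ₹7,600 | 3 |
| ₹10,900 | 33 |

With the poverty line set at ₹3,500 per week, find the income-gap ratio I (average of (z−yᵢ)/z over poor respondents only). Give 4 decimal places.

Below the line: 37×₹2,800 (q = 37 of N = 73).
Shortfall ratios (z−y)/z: 0.2000 (×37); sum = 7.400000.
The income-gap ratio divides by q (the poor only): 7.400000 / 37 = 0.2000.

0.2000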